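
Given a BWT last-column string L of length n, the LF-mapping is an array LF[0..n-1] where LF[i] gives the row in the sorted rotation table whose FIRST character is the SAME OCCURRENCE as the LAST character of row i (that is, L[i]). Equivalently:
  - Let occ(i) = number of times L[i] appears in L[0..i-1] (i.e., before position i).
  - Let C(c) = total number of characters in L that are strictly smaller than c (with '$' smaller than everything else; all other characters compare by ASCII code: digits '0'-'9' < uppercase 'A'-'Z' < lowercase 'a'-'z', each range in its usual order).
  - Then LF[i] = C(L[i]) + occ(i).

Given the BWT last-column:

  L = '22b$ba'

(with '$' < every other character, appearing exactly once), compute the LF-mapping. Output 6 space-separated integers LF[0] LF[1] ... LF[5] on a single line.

Char counts: '$':1, '2':2, 'a':1, 'b':2
C (first-col start): C('$')=0, C('2')=1, C('a')=3, C('b')=4
L[0]='2': occ=0, LF[0]=C('2')+0=1+0=1
L[1]='2': occ=1, LF[1]=C('2')+1=1+1=2
L[2]='b': occ=0, LF[2]=C('b')+0=4+0=4
L[3]='$': occ=0, LF[3]=C('$')+0=0+0=0
L[4]='b': occ=1, LF[4]=C('b')+1=4+1=5
L[5]='a': occ=0, LF[5]=C('a')+0=3+0=3

Answer: 1 2 4 0 5 3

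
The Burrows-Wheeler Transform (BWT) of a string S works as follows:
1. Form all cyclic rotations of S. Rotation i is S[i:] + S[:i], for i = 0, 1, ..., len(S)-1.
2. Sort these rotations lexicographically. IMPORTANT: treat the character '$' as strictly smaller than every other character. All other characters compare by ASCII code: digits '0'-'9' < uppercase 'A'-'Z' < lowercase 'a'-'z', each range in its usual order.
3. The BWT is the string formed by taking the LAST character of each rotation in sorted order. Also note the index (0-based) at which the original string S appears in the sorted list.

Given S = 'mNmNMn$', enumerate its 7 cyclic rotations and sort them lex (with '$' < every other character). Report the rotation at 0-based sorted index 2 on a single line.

Answer: NMn$mNm

Derivation:
All 7 rotations (rotation i = S[i:]+S[:i]):
  rot[0] = mNmNMn$
  rot[1] = NmNMn$m
  rot[2] = mNMn$mN
  rot[3] = NMn$mNm
  rot[4] = Mn$mNmN
  rot[5] = n$mNmNM
  rot[6] = $mNmNMn
Sorted (with $ < everything):
  sorted[0] = $mNmNMn
  sorted[1] = Mn$mNmN
  sorted[2] = NMn$mNm
  sorted[3] = NmNMn$m
  sorted[4] = mNMn$mN
  sorted[5] = mNmNMn$
  sorted[6] = n$mNmNM
sorted[2] = NMn$mNm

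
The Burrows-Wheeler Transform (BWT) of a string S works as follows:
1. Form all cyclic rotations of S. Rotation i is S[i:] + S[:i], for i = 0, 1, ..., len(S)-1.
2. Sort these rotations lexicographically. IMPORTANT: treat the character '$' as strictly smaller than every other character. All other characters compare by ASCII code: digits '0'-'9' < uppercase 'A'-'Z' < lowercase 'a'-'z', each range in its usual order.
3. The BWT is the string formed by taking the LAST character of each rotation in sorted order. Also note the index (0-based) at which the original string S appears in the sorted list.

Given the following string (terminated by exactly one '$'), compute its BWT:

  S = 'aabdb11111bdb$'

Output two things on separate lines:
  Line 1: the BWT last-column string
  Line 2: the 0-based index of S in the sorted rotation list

All 14 rotations (rotation i = S[i:]+S[:i]):
  rot[0] = aabdb11111bdb$
  rot[1] = abdb11111bdb$a
  rot[2] = bdb11111bdb$aa
  rot[3] = db11111bdb$aab
  rot[4] = b11111bdb$aabd
  rot[5] = 11111bdb$aabdb
  rot[6] = 1111bdb$aabdb1
  rot[7] = 111bdb$aabdb11
  rot[8] = 11bdb$aabdb111
  rot[9] = 1bdb$aabdb1111
  rot[10] = bdb$aabdb11111
  rot[11] = db$aabdb11111b
  rot[12] = b$aabdb11111bd
  rot[13] = $aabdb11111bdb
Sorted (with $ < everything):
  sorted[0] = $aabdb11111bdb  (last char: 'b')
  sorted[1] = 11111bdb$aabdb  (last char: 'b')
  sorted[2] = 1111bdb$aabdb1  (last char: '1')
  sorted[3] = 111bdb$aabdb11  (last char: '1')
  sorted[4] = 11bdb$aabdb111  (last char: '1')
  sorted[5] = 1bdb$aabdb1111  (last char: '1')
  sorted[6] = aabdb11111bdb$  (last char: '$')
  sorted[7] = abdb11111bdb$a  (last char: 'a')
  sorted[8] = b$aabdb11111bd  (last char: 'd')
  sorted[9] = b11111bdb$aabd  (last char: 'd')
  sorted[10] = bdb$aabdb11111  (last char: '1')
  sorted[11] = bdb11111bdb$aa  (last char: 'a')
  sorted[12] = db$aabdb11111b  (last char: 'b')
  sorted[13] = db11111bdb$aab  (last char: 'b')
Last column: bb1111$add1abb
Original string S is at sorted index 6

Answer: bb1111$add1abb
6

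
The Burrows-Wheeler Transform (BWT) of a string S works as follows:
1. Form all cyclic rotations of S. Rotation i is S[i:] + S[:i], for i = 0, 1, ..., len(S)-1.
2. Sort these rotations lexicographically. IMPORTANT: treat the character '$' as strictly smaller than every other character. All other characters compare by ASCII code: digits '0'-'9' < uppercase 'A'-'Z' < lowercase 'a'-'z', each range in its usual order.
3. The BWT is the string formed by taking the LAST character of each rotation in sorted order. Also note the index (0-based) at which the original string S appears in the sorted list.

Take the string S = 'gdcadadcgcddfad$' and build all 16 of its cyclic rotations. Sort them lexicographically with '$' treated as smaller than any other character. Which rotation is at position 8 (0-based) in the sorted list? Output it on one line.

Answer: dadcgcddfad$gdca

Derivation:
All 16 rotations (rotation i = S[i:]+S[:i]):
  rot[0] = gdcadadcgcddfad$
  rot[1] = dcadadcgcddfad$g
  rot[2] = cadadcgcddfad$gd
  rot[3] = adadcgcddfad$gdc
  rot[4] = dadcgcddfad$gdca
  rot[5] = adcgcddfad$gdcad
  rot[6] = dcgcddfad$gdcada
  rot[7] = cgcddfad$gdcadad
  rot[8] = gcddfad$gdcadadc
  rot[9] = cddfad$gdcadadcg
  rot[10] = ddfad$gdcadadcgc
  rot[11] = dfad$gdcadadcgcd
  rot[12] = fad$gdcadadcgcdd
  rot[13] = ad$gdcadadcgcddf
  rot[14] = d$gdcadadcgcddfa
  rot[15] = $gdcadadcgcddfad
Sorted (with $ < everything):
  sorted[0] = $gdcadadcgcddfad
  sorted[1] = ad$gdcadadcgcddf
  sorted[2] = adadcgcddfad$gdc
  sorted[3] = adcgcddfad$gdcad
  sorted[4] = cadadcgcddfad$gd
  sorted[5] = cddfad$gdcadadcg
  sorted[6] = cgcddfad$gdcadad
  sorted[7] = d$gdcadadcgcddfa
  sorted[8] = dadcgcddfad$gdca
  sorted[9] = dcadadcgcddfad$g
  sorted[10] = dcgcddfad$gdcada
  sorted[11] = ddfad$gdcadadcgc
  sorted[12] = dfad$gdcadadcgcd
  sorted[13] = fad$gdcadadcgcdd
  sorted[14] = gcddfad$gdcadadc
  sorted[15] = gdcadadcgcddfad$
sorted[8] = dadcgcddfad$gdca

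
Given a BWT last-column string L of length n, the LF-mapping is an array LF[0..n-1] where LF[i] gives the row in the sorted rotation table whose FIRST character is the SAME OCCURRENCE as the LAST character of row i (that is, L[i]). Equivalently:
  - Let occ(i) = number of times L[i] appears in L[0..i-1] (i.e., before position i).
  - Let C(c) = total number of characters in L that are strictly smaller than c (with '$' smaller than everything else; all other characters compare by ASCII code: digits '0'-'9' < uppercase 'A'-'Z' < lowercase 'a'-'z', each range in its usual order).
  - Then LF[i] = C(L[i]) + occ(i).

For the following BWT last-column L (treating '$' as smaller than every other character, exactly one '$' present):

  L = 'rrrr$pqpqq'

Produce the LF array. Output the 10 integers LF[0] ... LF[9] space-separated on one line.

Char counts: '$':1, 'p':2, 'q':3, 'r':4
C (first-col start): C('$')=0, C('p')=1, C('q')=3, C('r')=6
L[0]='r': occ=0, LF[0]=C('r')+0=6+0=6
L[1]='r': occ=1, LF[1]=C('r')+1=6+1=7
L[2]='r': occ=2, LF[2]=C('r')+2=6+2=8
L[3]='r': occ=3, LF[3]=C('r')+3=6+3=9
L[4]='$': occ=0, LF[4]=C('$')+0=0+0=0
L[5]='p': occ=0, LF[5]=C('p')+0=1+0=1
L[6]='q': occ=0, LF[6]=C('q')+0=3+0=3
L[7]='p': occ=1, LF[7]=C('p')+1=1+1=2
L[8]='q': occ=1, LF[8]=C('q')+1=3+1=4
L[9]='q': occ=2, LF[9]=C('q')+2=3+2=5

Answer: 6 7 8 9 0 1 3 2 4 5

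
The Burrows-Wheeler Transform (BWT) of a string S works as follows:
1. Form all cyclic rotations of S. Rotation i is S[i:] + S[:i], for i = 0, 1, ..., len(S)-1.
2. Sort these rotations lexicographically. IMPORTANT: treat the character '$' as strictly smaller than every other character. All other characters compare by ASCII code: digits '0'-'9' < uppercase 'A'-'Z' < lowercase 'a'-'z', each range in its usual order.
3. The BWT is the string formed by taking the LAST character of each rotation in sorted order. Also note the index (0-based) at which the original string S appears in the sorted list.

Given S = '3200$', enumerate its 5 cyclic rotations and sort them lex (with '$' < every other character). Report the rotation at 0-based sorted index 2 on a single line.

Answer: 00$32

Derivation:
All 5 rotations (rotation i = S[i:]+S[:i]):
  rot[0] = 3200$
  rot[1] = 200$3
  rot[2] = 00$32
  rot[3] = 0$320
  rot[4] = $3200
Sorted (with $ < everything):
  sorted[0] = $3200
  sorted[1] = 0$320
  sorted[2] = 00$32
  sorted[3] = 200$3
  sorted[4] = 3200$
sorted[2] = 00$32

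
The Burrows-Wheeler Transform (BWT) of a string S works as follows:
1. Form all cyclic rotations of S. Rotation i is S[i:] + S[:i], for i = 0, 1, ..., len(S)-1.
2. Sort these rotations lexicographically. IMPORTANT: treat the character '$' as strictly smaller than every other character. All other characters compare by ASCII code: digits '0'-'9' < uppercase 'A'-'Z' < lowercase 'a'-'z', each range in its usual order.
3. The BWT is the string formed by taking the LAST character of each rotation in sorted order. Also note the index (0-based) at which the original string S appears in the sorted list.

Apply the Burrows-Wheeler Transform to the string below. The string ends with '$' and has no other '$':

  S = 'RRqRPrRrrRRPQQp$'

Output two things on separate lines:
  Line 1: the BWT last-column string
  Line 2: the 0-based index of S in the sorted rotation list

All 16 rotations (rotation i = S[i:]+S[:i]):
  rot[0] = RRqRPrRrrRRPQQp$
  rot[1] = RqRPrRrrRRPQQp$R
  rot[2] = qRPrRrrRRPQQp$RR
  rot[3] = RPrRrrRRPQQp$RRq
  rot[4] = PrRrrRRPQQp$RRqR
  rot[5] = rRrrRRPQQp$RRqRP
  rot[6] = RrrRRPQQp$RRqRPr
  rot[7] = rrRRPQQp$RRqRPrR
  rot[8] = rRRPQQp$RRqRPrRr
  rot[9] = RRPQQp$RRqRPrRrr
  rot[10] = RPQQp$RRqRPrRrrR
  rot[11] = PQQp$RRqRPrRrrRR
  rot[12] = QQp$RRqRPrRrrRRP
  rot[13] = Qp$RRqRPrRrrRRPQ
  rot[14] = p$RRqRPrRrrRRPQQ
  rot[15] = $RRqRPrRrrRRPQQp
Sorted (with $ < everything):
  sorted[0] = $RRqRPrRrrRRPQQp  (last char: 'p')
  sorted[1] = PQQp$RRqRPrRrrRR  (last char: 'R')
  sorted[2] = PrRrrRRPQQp$RRqR  (last char: 'R')
  sorted[3] = QQp$RRqRPrRrrRRP  (last char: 'P')
  sorted[4] = Qp$RRqRPrRrrRRPQ  (last char: 'Q')
  sorted[5] = RPQQp$RRqRPrRrrR  (last char: 'R')
  sorted[6] = RPrRrrRRPQQp$RRq  (last char: 'q')
  sorted[7] = RRPQQp$RRqRPrRrr  (last char: 'r')
  sorted[8] = RRqRPrRrrRRPQQp$  (last char: '$')
  sorted[9] = RqRPrRrrRRPQQp$R  (last char: 'R')
  sorted[10] = RrrRRPQQp$RRqRPr  (last char: 'r')
  sorted[11] = p$RRqRPrRrrRRPQQ  (last char: 'Q')
  sorted[12] = qRPrRrrRRPQQp$RR  (last char: 'R')
  sorted[13] = rRRPQQp$RRqRPrRr  (last char: 'r')
  sorted[14] = rRrrRRPQQp$RRqRP  (last char: 'P')
  sorted[15] = rrRRPQQp$RRqRPrR  (last char: 'R')
Last column: pRRPQRqr$RrQRrPR
Original string S is at sorted index 8

Answer: pRRPQRqr$RrQRrPR
8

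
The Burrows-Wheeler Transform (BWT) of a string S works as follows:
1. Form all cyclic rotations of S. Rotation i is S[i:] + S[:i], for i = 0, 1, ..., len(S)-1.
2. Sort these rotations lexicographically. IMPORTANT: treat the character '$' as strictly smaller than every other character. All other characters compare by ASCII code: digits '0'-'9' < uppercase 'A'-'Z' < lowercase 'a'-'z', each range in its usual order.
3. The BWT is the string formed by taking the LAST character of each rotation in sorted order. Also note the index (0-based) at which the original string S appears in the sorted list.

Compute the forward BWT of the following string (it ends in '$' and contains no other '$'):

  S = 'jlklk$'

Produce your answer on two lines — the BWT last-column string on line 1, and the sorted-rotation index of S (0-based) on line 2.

Answer: k$llkj
1

Derivation:
All 6 rotations (rotation i = S[i:]+S[:i]):
  rot[0] = jlklk$
  rot[1] = lklk$j
  rot[2] = klk$jl
  rot[3] = lk$jlk
  rot[4] = k$jlkl
  rot[5] = $jlklk
Sorted (with $ < everything):
  sorted[0] = $jlklk  (last char: 'k')
  sorted[1] = jlklk$  (last char: '$')
  sorted[2] = k$jlkl  (last char: 'l')
  sorted[3] = klk$jl  (last char: 'l')
  sorted[4] = lk$jlk  (last char: 'k')
  sorted[5] = lklk$j  (last char: 'j')
Last column: k$llkj
Original string S is at sorted index 1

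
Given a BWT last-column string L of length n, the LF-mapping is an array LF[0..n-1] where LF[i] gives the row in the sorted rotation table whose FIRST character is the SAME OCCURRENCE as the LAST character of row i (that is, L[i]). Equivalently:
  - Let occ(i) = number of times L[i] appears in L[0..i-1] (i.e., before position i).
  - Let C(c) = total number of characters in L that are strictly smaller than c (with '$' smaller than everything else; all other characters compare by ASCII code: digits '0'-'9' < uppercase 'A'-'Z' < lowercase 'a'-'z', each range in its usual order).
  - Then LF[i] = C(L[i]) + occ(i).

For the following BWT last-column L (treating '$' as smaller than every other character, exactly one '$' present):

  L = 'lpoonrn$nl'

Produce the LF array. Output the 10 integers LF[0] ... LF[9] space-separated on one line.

Answer: 1 8 6 7 3 9 4 0 5 2

Derivation:
Char counts: '$':1, 'l':2, 'n':3, 'o':2, 'p':1, 'r':1
C (first-col start): C('$')=0, C('l')=1, C('n')=3, C('o')=6, C('p')=8, C('r')=9
L[0]='l': occ=0, LF[0]=C('l')+0=1+0=1
L[1]='p': occ=0, LF[1]=C('p')+0=8+0=8
L[2]='o': occ=0, LF[2]=C('o')+0=6+0=6
L[3]='o': occ=1, LF[3]=C('o')+1=6+1=7
L[4]='n': occ=0, LF[4]=C('n')+0=3+0=3
L[5]='r': occ=0, LF[5]=C('r')+0=9+0=9
L[6]='n': occ=1, LF[6]=C('n')+1=3+1=4
L[7]='$': occ=0, LF[7]=C('$')+0=0+0=0
L[8]='n': occ=2, LF[8]=C('n')+2=3+2=5
L[9]='l': occ=1, LF[9]=C('l')+1=1+1=2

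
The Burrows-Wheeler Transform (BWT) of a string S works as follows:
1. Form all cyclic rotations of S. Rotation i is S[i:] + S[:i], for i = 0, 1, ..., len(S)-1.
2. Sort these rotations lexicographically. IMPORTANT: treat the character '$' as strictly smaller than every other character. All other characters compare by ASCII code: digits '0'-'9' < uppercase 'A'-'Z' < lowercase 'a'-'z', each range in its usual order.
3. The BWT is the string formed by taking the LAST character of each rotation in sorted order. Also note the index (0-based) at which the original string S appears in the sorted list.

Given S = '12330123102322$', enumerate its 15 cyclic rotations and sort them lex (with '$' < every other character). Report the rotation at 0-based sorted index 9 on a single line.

All 15 rotations (rotation i = S[i:]+S[:i]):
  rot[0] = 12330123102322$
  rot[1] = 2330123102322$1
  rot[2] = 330123102322$12
  rot[3] = 30123102322$123
  rot[4] = 0123102322$1233
  rot[5] = 123102322$12330
  rot[6] = 23102322$123301
  rot[7] = 3102322$1233012
  rot[8] = 102322$12330123
  rot[9] = 02322$123301231
  rot[10] = 2322$1233012310
  rot[11] = 322$12330123102
  rot[12] = 22$123301231023
  rot[13] = 2$1233012310232
  rot[14] = $12330123102322
Sorted (with $ < everything):
  sorted[0] = $12330123102322
  sorted[1] = 0123102322$1233
  sorted[2] = 02322$123301231
  sorted[3] = 102322$12330123
  sorted[4] = 123102322$12330
  sorted[5] = 12330123102322$
  sorted[6] = 2$1233012310232
  sorted[7] = 22$123301231023
  sorted[8] = 23102322$123301
  sorted[9] = 2322$1233012310
  sorted[10] = 2330123102322$1
  sorted[11] = 30123102322$123
  sorted[12] = 3102322$1233012
  sorted[13] = 322$12330123102
  sorted[14] = 330123102322$12
sorted[9] = 2322$1233012310

Answer: 2322$1233012310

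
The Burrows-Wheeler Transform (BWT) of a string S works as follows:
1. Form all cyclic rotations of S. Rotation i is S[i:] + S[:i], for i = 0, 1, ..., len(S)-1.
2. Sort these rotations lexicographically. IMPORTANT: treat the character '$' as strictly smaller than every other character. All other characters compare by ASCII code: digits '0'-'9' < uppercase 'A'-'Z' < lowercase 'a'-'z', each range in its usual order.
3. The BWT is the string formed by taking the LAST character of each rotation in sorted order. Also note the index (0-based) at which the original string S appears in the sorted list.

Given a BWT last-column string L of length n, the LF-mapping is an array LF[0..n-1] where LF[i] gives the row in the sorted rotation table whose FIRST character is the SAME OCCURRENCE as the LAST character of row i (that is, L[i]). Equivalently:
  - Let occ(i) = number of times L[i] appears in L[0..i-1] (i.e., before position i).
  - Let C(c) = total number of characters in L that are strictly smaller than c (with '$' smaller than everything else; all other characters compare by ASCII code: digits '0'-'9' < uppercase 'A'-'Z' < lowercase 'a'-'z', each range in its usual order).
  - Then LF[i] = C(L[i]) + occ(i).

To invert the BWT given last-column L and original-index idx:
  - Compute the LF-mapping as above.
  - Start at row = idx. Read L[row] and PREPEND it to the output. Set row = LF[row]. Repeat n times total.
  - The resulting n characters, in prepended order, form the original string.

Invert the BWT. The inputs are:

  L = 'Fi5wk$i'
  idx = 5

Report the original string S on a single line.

LF mapping: 2 3 1 6 5 0 4
Walk LF starting at row 5, prepending L[row]:
  step 1: row=5, L[5]='$', prepend. Next row=LF[5]=0
  step 2: row=0, L[0]='F', prepend. Next row=LF[0]=2
  step 3: row=2, L[2]='5', prepend. Next row=LF[2]=1
  step 4: row=1, L[1]='i', prepend. Next row=LF[1]=3
  step 5: row=3, L[3]='w', prepend. Next row=LF[3]=6
  step 6: row=6, L[6]='i', prepend. Next row=LF[6]=4
  step 7: row=4, L[4]='k', prepend. Next row=LF[4]=5
Reversed output: kiwi5F$

Answer: kiwi5F$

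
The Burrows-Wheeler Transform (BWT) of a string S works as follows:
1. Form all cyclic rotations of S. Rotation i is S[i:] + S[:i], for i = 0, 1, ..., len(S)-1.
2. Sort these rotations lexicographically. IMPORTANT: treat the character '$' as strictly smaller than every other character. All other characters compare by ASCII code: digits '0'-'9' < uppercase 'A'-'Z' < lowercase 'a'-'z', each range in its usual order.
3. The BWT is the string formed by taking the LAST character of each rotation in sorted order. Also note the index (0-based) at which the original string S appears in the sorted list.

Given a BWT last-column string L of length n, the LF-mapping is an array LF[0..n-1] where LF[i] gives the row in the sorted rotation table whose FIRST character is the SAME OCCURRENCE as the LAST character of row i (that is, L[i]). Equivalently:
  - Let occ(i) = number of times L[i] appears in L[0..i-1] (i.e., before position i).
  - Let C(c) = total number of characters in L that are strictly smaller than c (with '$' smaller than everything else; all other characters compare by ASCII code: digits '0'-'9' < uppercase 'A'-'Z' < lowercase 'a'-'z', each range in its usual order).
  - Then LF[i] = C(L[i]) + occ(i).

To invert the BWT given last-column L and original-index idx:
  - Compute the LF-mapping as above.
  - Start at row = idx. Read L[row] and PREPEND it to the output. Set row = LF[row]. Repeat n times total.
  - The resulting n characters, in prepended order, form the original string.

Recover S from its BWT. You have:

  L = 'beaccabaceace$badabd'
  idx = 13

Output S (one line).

Answer: cbaeaaaddecabebccab$

Derivation:
LF mapping: 7 17 1 11 12 2 8 3 13 18 4 14 19 0 9 5 15 6 10 16
Walk LF starting at row 13, prepending L[row]:
  step 1: row=13, L[13]='$', prepend. Next row=LF[13]=0
  step 2: row=0, L[0]='b', prepend. Next row=LF[0]=7
  step 3: row=7, L[7]='a', prepend. Next row=LF[7]=3
  step 4: row=3, L[3]='c', prepend. Next row=LF[3]=11
  step 5: row=11, L[11]='c', prepend. Next row=LF[11]=14
  step 6: row=14, L[14]='b', prepend. Next row=LF[14]=9
  step 7: row=9, L[9]='e', prepend. Next row=LF[9]=18
  step 8: row=18, L[18]='b', prepend. Next row=LF[18]=10
  step 9: row=10, L[10]='a', prepend. Next row=LF[10]=4
  step 10: row=4, L[4]='c', prepend. Next row=LF[4]=12
  step 11: row=12, L[12]='e', prepend. Next row=LF[12]=19
  step 12: row=19, L[19]='d', prepend. Next row=LF[19]=16
  step 13: row=16, L[16]='d', prepend. Next row=LF[16]=15
  step 14: row=15, L[15]='a', prepend. Next row=LF[15]=5
  step 15: row=5, L[5]='a', prepend. Next row=LF[5]=2
  step 16: row=2, L[2]='a', prepend. Next row=LF[2]=1
  step 17: row=1, L[1]='e', prepend. Next row=LF[1]=17
  step 18: row=17, L[17]='a', prepend. Next row=LF[17]=6
  step 19: row=6, L[6]='b', prepend. Next row=LF[6]=8
  step 20: row=8, L[8]='c', prepend. Next row=LF[8]=13
Reversed output: cbaeaaaddecabebccab$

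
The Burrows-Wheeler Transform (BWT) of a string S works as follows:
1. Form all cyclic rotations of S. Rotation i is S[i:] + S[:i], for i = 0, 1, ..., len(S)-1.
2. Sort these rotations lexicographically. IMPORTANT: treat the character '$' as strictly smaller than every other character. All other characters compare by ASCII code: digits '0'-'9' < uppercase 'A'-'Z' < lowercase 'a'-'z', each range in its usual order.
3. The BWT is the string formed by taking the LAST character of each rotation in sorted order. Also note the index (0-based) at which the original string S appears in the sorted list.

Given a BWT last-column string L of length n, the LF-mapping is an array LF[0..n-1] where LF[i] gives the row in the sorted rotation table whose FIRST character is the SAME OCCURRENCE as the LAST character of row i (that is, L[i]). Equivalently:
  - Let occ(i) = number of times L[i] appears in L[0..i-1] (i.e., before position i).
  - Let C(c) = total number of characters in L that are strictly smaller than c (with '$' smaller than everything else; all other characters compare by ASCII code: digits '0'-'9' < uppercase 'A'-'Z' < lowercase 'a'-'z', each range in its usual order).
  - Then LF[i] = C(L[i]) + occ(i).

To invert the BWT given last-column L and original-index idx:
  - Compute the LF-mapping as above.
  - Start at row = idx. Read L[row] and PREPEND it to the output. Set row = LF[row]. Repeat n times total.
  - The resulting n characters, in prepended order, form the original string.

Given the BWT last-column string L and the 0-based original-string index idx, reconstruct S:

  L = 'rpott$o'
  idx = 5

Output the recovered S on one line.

LF mapping: 4 3 1 5 6 0 2
Walk LF starting at row 5, prepending L[row]:
  step 1: row=5, L[5]='$', prepend. Next row=LF[5]=0
  step 2: row=0, L[0]='r', prepend. Next row=LF[0]=4
  step 3: row=4, L[4]='t', prepend. Next row=LF[4]=6
  step 4: row=6, L[6]='o', prepend. Next row=LF[6]=2
  step 5: row=2, L[2]='o', prepend. Next row=LF[2]=1
  step 6: row=1, L[1]='p', prepend. Next row=LF[1]=3
  step 7: row=3, L[3]='t', prepend. Next row=LF[3]=5
Reversed output: tpootr$

Answer: tpootr$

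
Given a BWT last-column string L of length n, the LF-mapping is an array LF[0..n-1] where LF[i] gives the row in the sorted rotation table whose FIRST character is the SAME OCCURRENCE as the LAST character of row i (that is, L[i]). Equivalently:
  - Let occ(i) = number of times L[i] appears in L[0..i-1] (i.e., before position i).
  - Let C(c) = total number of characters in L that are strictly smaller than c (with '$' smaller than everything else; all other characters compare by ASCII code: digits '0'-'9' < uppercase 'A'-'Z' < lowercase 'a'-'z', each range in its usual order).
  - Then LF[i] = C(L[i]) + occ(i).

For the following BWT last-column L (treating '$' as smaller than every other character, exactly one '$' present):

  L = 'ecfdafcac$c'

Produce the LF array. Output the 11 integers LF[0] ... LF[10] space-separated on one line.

Char counts: '$':1, 'a':2, 'c':4, 'd':1, 'e':1, 'f':2
C (first-col start): C('$')=0, C('a')=1, C('c')=3, C('d')=7, C('e')=8, C('f')=9
L[0]='e': occ=0, LF[0]=C('e')+0=8+0=8
L[1]='c': occ=0, LF[1]=C('c')+0=3+0=3
L[2]='f': occ=0, LF[2]=C('f')+0=9+0=9
L[3]='d': occ=0, LF[3]=C('d')+0=7+0=7
L[4]='a': occ=0, LF[4]=C('a')+0=1+0=1
L[5]='f': occ=1, LF[5]=C('f')+1=9+1=10
L[6]='c': occ=1, LF[6]=C('c')+1=3+1=4
L[7]='a': occ=1, LF[7]=C('a')+1=1+1=2
L[8]='c': occ=2, LF[8]=C('c')+2=3+2=5
L[9]='$': occ=0, LF[9]=C('$')+0=0+0=0
L[10]='c': occ=3, LF[10]=C('c')+3=3+3=6

Answer: 8 3 9 7 1 10 4 2 5 0 6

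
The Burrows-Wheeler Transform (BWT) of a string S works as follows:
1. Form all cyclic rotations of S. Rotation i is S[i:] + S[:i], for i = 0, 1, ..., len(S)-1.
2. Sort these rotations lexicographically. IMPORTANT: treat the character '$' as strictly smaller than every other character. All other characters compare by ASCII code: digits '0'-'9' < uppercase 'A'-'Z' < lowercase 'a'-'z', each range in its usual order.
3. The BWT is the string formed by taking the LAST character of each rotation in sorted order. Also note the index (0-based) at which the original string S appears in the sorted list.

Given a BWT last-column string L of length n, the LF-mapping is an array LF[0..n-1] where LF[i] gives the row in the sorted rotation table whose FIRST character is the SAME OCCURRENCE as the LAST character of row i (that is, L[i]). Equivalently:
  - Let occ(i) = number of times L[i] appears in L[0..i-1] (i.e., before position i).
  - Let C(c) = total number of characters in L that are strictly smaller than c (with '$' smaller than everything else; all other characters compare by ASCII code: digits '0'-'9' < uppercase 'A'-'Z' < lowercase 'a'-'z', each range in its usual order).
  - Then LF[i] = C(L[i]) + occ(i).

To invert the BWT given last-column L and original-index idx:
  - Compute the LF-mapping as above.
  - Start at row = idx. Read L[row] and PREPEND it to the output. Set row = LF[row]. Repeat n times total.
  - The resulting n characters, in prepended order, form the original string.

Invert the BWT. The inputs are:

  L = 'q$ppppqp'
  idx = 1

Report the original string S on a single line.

LF mapping: 6 0 1 2 3 4 7 5
Walk LF starting at row 1, prepending L[row]:
  step 1: row=1, L[1]='$', prepend. Next row=LF[1]=0
  step 2: row=0, L[0]='q', prepend. Next row=LF[0]=6
  step 3: row=6, L[6]='q', prepend. Next row=LF[6]=7
  step 4: row=7, L[7]='p', prepend. Next row=LF[7]=5
  step 5: row=5, L[5]='p', prepend. Next row=LF[5]=4
  step 6: row=4, L[4]='p', prepend. Next row=LF[4]=3
  step 7: row=3, L[3]='p', prepend. Next row=LF[3]=2
  step 8: row=2, L[2]='p', prepend. Next row=LF[2]=1
Reversed output: pppppqq$

Answer: pppppqq$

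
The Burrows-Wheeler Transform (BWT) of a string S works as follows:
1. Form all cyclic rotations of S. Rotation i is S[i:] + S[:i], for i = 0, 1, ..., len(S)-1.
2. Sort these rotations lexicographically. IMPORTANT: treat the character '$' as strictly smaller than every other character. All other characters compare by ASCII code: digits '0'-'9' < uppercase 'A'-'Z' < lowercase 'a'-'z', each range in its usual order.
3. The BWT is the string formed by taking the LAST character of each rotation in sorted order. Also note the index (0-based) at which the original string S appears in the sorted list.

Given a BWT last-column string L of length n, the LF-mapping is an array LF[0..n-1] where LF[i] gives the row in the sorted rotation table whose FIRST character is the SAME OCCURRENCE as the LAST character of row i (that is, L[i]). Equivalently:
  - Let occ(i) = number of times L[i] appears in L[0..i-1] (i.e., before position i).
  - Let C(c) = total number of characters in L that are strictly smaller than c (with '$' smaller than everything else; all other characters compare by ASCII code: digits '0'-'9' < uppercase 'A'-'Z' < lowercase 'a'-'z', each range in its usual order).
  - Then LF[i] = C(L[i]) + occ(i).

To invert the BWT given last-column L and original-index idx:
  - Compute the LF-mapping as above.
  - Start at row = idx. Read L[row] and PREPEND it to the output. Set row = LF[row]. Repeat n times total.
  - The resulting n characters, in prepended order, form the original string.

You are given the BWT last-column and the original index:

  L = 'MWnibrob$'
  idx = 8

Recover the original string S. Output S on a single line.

Answer: ribbonWM$

Derivation:
LF mapping: 1 2 6 5 3 8 7 4 0
Walk LF starting at row 8, prepending L[row]:
  step 1: row=8, L[8]='$', prepend. Next row=LF[8]=0
  step 2: row=0, L[0]='M', prepend. Next row=LF[0]=1
  step 3: row=1, L[1]='W', prepend. Next row=LF[1]=2
  step 4: row=2, L[2]='n', prepend. Next row=LF[2]=6
  step 5: row=6, L[6]='o', prepend. Next row=LF[6]=7
  step 6: row=7, L[7]='b', prepend. Next row=LF[7]=4
  step 7: row=4, L[4]='b', prepend. Next row=LF[4]=3
  step 8: row=3, L[3]='i', prepend. Next row=LF[3]=5
  step 9: row=5, L[5]='r', prepend. Next row=LF[5]=8
Reversed output: ribbonWM$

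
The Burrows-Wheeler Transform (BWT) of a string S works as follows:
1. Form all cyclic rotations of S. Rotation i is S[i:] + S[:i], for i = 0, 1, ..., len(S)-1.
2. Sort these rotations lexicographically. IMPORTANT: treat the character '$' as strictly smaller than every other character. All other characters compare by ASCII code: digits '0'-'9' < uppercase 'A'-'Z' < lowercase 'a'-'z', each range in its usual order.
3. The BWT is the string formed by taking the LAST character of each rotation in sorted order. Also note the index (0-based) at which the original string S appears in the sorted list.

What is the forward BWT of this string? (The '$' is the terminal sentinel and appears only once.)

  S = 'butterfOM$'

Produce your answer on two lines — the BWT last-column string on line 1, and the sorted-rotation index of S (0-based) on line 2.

All 10 rotations (rotation i = S[i:]+S[:i]):
  rot[0] = butterfOM$
  rot[1] = utterfOM$b
  rot[2] = tterfOM$bu
  rot[3] = terfOM$but
  rot[4] = erfOM$butt
  rot[5] = rfOM$butte
  rot[6] = fOM$butter
  rot[7] = OM$butterf
  rot[8] = M$butterfO
  rot[9] = $butterfOM
Sorted (with $ < everything):
  sorted[0] = $butterfOM  (last char: 'M')
  sorted[1] = M$butterfO  (last char: 'O')
  sorted[2] = OM$butterf  (last char: 'f')
  sorted[3] = butterfOM$  (last char: '$')
  sorted[4] = erfOM$butt  (last char: 't')
  sorted[5] = fOM$butter  (last char: 'r')
  sorted[6] = rfOM$butte  (last char: 'e')
  sorted[7] = terfOM$but  (last char: 't')
  sorted[8] = tterfOM$bu  (last char: 'u')
  sorted[9] = utterfOM$b  (last char: 'b')
Last column: MOf$tretub
Original string S is at sorted index 3

Answer: MOf$tretub
3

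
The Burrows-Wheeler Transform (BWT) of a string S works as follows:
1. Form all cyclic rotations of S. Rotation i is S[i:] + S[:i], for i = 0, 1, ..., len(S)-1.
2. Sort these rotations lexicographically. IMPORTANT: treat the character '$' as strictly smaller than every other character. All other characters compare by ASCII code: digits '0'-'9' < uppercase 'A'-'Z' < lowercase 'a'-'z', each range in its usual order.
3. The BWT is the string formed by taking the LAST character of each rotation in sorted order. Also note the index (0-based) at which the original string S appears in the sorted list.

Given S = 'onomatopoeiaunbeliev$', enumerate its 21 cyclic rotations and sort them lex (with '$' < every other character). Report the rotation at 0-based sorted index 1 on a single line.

Answer: atopoeiaunbeliev$onom

Derivation:
All 21 rotations (rotation i = S[i:]+S[:i]):
  rot[0] = onomatopoeiaunbeliev$
  rot[1] = nomatopoeiaunbeliev$o
  rot[2] = omatopoeiaunbeliev$on
  rot[3] = matopoeiaunbeliev$ono
  rot[4] = atopoeiaunbeliev$onom
  rot[5] = topoeiaunbeliev$onoma
  rot[6] = opoeiaunbeliev$onomat
  rot[7] = poeiaunbeliev$onomato
  rot[8] = oeiaunbeliev$onomatop
  rot[9] = eiaunbeliev$onomatopo
  rot[10] = iaunbeliev$onomatopoe
  rot[11] = aunbeliev$onomatopoei
  rot[12] = unbeliev$onomatopoeia
  rot[13] = nbeliev$onomatopoeiau
  rot[14] = believ$onomatopoeiaun
  rot[15] = eliev$onomatopoeiaunb
  rot[16] = liev$onomatopoeiaunbe
  rot[17] = iev$onomatopoeiaunbel
  rot[18] = ev$onomatopoeiaunbeli
  rot[19] = v$onomatopoeiaunbelie
  rot[20] = $onomatopoeiaunbeliev
Sorted (with $ < everything):
  sorted[0] = $onomatopoeiaunbeliev
  sorted[1] = atopoeiaunbeliev$onom
  sorted[2] = aunbeliev$onomatopoei
  sorted[3] = believ$onomatopoeiaun
  sorted[4] = eiaunbeliev$onomatopo
  sorted[5] = eliev$onomatopoeiaunb
  sorted[6] = ev$onomatopoeiaunbeli
  sorted[7] = iaunbeliev$onomatopoe
  sorted[8] = iev$onomatopoeiaunbel
  sorted[9] = liev$onomatopoeiaunbe
  sorted[10] = matopoeiaunbeliev$ono
  sorted[11] = nbeliev$onomatopoeiau
  sorted[12] = nomatopoeiaunbeliev$o
  sorted[13] = oeiaunbeliev$onomatop
  sorted[14] = omatopoeiaunbeliev$on
  sorted[15] = onomatopoeiaunbeliev$
  sorted[16] = opoeiaunbeliev$onomat
  sorted[17] = poeiaunbeliev$onomato
  sorted[18] = topoeiaunbeliev$onoma
  sorted[19] = unbeliev$onomatopoeia
  sorted[20] = v$onomatopoeiaunbelie
sorted[1] = atopoeiaunbeliev$onom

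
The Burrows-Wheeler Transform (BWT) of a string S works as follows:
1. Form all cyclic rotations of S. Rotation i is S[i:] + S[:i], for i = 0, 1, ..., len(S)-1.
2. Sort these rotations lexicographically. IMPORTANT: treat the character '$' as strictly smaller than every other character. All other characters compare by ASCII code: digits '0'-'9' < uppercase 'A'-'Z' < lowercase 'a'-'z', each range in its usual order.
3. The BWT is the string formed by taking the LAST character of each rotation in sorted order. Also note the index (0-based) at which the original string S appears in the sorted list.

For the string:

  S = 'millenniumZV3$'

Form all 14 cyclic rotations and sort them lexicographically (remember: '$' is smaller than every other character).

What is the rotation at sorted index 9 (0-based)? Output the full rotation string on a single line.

Answer: mZV3$millenniu

Derivation:
All 14 rotations (rotation i = S[i:]+S[:i]):
  rot[0] = millenniumZV3$
  rot[1] = illenniumZV3$m
  rot[2] = llenniumZV3$mi
  rot[3] = lenniumZV3$mil
  rot[4] = enniumZV3$mill
  rot[5] = nniumZV3$mille
  rot[6] = niumZV3$millen
  rot[7] = iumZV3$millenn
  rot[8] = umZV3$millenni
  rot[9] = mZV3$millenniu
  rot[10] = ZV3$millennium
  rot[11] = V3$millenniumZ
  rot[12] = 3$millenniumZV
  rot[13] = $millenniumZV3
Sorted (with $ < everything):
  sorted[0] = $millenniumZV3
  sorted[1] = 3$millenniumZV
  sorted[2] = V3$millenniumZ
  sorted[3] = ZV3$millennium
  sorted[4] = enniumZV3$mill
  sorted[5] = illenniumZV3$m
  sorted[6] = iumZV3$millenn
  sorted[7] = lenniumZV3$mil
  sorted[8] = llenniumZV3$mi
  sorted[9] = mZV3$millenniu
  sorted[10] = millenniumZV3$
  sorted[11] = niumZV3$millen
  sorted[12] = nniumZV3$mille
  sorted[13] = umZV3$millenni
sorted[9] = mZV3$millenniu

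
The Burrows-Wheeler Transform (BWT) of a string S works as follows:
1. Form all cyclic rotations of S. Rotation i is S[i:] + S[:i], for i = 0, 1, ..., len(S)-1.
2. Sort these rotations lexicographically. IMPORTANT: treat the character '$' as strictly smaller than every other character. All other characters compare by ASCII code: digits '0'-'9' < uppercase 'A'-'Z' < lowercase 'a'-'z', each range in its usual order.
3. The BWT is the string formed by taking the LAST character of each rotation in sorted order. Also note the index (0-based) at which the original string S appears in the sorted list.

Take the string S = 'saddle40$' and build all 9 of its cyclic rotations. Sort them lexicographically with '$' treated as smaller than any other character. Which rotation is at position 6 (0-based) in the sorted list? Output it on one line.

Answer: e40$saddl

Derivation:
All 9 rotations (rotation i = S[i:]+S[:i]):
  rot[0] = saddle40$
  rot[1] = addle40$s
  rot[2] = ddle40$sa
  rot[3] = dle40$sad
  rot[4] = le40$sadd
  rot[5] = e40$saddl
  rot[6] = 40$saddle
  rot[7] = 0$saddle4
  rot[8] = $saddle40
Sorted (with $ < everything):
  sorted[0] = $saddle40
  sorted[1] = 0$saddle4
  sorted[2] = 40$saddle
  sorted[3] = addle40$s
  sorted[4] = ddle40$sa
  sorted[5] = dle40$sad
  sorted[6] = e40$saddl
  sorted[7] = le40$sadd
  sorted[8] = saddle40$
sorted[6] = e40$saddl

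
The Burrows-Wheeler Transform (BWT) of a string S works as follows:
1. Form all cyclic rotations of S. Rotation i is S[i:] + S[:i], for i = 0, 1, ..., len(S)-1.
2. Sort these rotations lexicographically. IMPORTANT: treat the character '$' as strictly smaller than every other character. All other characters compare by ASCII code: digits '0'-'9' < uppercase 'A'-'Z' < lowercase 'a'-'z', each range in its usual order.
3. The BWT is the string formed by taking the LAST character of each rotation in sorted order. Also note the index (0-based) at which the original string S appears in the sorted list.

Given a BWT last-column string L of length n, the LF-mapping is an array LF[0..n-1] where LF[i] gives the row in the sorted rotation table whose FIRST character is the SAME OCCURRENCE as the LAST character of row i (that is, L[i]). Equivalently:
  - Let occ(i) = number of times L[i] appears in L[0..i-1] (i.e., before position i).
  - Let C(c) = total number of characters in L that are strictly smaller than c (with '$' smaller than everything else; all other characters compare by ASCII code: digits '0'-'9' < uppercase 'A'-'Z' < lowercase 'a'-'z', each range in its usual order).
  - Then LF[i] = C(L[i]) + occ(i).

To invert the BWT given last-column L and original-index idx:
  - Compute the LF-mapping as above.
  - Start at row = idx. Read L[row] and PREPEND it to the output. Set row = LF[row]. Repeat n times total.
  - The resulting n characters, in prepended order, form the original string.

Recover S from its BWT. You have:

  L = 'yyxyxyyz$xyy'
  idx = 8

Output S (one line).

LF mapping: 4 5 1 6 2 7 8 11 0 3 9 10
Walk LF starting at row 8, prepending L[row]:
  step 1: row=8, L[8]='$', prepend. Next row=LF[8]=0
  step 2: row=0, L[0]='y', prepend. Next row=LF[0]=4
  step 3: row=4, L[4]='x', prepend. Next row=LF[4]=2
  step 4: row=2, L[2]='x', prepend. Next row=LF[2]=1
  step 5: row=1, L[1]='y', prepend. Next row=LF[1]=5
  step 6: row=5, L[5]='y', prepend. Next row=LF[5]=7
  step 7: row=7, L[7]='z', prepend. Next row=LF[7]=11
  step 8: row=11, L[11]='y', prepend. Next row=LF[11]=10
  step 9: row=10, L[10]='y', prepend. Next row=LF[10]=9
  step 10: row=9, L[9]='x', prepend. Next row=LF[9]=3
  step 11: row=3, L[3]='y', prepend. Next row=LF[3]=6
  step 12: row=6, L[6]='y', prepend. Next row=LF[6]=8
Reversed output: yyxyyzyyxxy$

Answer: yyxyyzyyxxy$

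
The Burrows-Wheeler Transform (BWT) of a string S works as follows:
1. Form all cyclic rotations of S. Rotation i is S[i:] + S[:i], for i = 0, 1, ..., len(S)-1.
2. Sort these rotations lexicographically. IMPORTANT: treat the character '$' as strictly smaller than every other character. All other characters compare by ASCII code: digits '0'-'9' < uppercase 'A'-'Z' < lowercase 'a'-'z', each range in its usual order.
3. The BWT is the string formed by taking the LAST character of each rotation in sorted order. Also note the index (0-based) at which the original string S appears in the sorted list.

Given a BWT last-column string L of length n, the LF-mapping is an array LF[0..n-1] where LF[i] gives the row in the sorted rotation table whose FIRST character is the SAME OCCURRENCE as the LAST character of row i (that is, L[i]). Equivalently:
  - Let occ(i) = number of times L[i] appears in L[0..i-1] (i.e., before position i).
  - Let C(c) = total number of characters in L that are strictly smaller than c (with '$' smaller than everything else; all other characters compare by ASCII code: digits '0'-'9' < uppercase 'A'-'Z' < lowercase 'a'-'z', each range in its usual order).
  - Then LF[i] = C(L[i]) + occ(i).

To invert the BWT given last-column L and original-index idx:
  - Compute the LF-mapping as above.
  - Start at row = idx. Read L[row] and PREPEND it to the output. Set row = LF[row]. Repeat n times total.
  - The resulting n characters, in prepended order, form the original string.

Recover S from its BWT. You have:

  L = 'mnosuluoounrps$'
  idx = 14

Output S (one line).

Answer: ursuoopunsnlom$

Derivation:
LF mapping: 2 3 5 10 12 1 13 6 7 14 4 9 8 11 0
Walk LF starting at row 14, prepending L[row]:
  step 1: row=14, L[14]='$', prepend. Next row=LF[14]=0
  step 2: row=0, L[0]='m', prepend. Next row=LF[0]=2
  step 3: row=2, L[2]='o', prepend. Next row=LF[2]=5
  step 4: row=5, L[5]='l', prepend. Next row=LF[5]=1
  step 5: row=1, L[1]='n', prepend. Next row=LF[1]=3
  step 6: row=3, L[3]='s', prepend. Next row=LF[3]=10
  step 7: row=10, L[10]='n', prepend. Next row=LF[10]=4
  step 8: row=4, L[4]='u', prepend. Next row=LF[4]=12
  step 9: row=12, L[12]='p', prepend. Next row=LF[12]=8
  step 10: row=8, L[8]='o', prepend. Next row=LF[8]=7
  step 11: row=7, L[7]='o', prepend. Next row=LF[7]=6
  step 12: row=6, L[6]='u', prepend. Next row=LF[6]=13
  step 13: row=13, L[13]='s', prepend. Next row=LF[13]=11
  step 14: row=11, L[11]='r', prepend. Next row=LF[11]=9
  step 15: row=9, L[9]='u', prepend. Next row=LF[9]=14
Reversed output: ursuoopunsnlom$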